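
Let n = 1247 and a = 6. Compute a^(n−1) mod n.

6^1 ≡ 6 (mod 1247)
6^2 ≡ 6^2 = 36 ≡ 36 (mod 1247)
6^4 ≡ 36^2 = 1296 ≡ 49 (mod 1247)
6^8 ≡ 49^2 = 2401 ≡ 1154 (mod 1247)
6^16 ≡ 1154^2 = 1331716 ≡ 1167 (mod 1247)
6^32 ≡ 1167^2 = 1361889 ≡ 165 (mod 1247)
6^64 ≡ 165^2 = 27225 ≡ 1038 (mod 1247)
6^128 ≡ 1038^2 = 1077444 ≡ 36 (mod 1247)
6^256 ≡ 36^2 = 1296 ≡ 49 (mod 1247)
6^512 ≡ 49^2 = 2401 ≡ 1154 (mod 1247)
6^1024 ≡ 1154^2 = 1331716 ≡ 1167 (mod 1247)
1246 = 1024 + 128 + 64 + 16 + 8 + 4 + 2 in binary powers of 2.
So 6^1246 ≡ 1167 · 36 · 1038 · 1167 · 1154 · 49 · 36 ≡ 436 (mod 1247).
Since 436 ≠ 1, base 6 is a Fermat witness: 1247 is composite.

436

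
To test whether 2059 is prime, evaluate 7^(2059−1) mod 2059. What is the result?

1567

7^1 ≡ 7 (mod 2059)
7^2 ≡ 7^2 = 49 ≡ 49 (mod 2059)
7^4 ≡ 49^2 = 2401 ≡ 342 (mod 2059)
7^8 ≡ 342^2 = 116964 ≡ 1660 (mod 2059)
7^16 ≡ 1660^2 = 2755600 ≡ 658 (mod 2059)
7^32 ≡ 658^2 = 432964 ≡ 574 (mod 2059)
7^64 ≡ 574^2 = 329476 ≡ 36 (mod 2059)
7^128 ≡ 36^2 = 1296 ≡ 1296 (mod 2059)
7^256 ≡ 1296^2 = 1679616 ≡ 1531 (mod 2059)
7^512 ≡ 1531^2 = 2343961 ≡ 819 (mod 2059)
7^1024 ≡ 819^2 = 670761 ≡ 1586 (mod 2059)
7^2048 ≡ 1586^2 = 2515396 ≡ 1357 (mod 2059)
2058 = 2048 + 8 + 2 in binary powers of 2.
So 7^2058 ≡ 1357 · 1660 · 49 ≡ 1567 (mod 2059).
Since 1567 ≠ 1, base 7 is a Fermat witness: 2059 is composite.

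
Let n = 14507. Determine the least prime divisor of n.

14507 is odd.
Digit sum 17, not divisible by 3.
Ends in 7: not divisible by 5.
7: 14507 = 7·2072 + 3
11: 14507 = 11·1318 + 9
13: 14507 = 13·1115 + 12
17: 14507 = 17·853 + 6
19: 14507 = 19·763 + 10
23: 14507 = 23·630 + 17
29: 14507 = 29·500 + 7
31: 14507 = 31·467 + 30
37: 14507 = 37·392 + 3
41: 14507 = 41·353 + 34
43: 14507 = 43·337 + 16
47: 14507 = 47·308 + 31
53: 14507 = 53·273 + 38
59: 14507 = 59·245 + 52
61: 14507 = 61·237 + 50
67: 14507 = 67·216 + 35
71: 14507 = 71·204 + 23
73: 14507 = 73·198 + 53
79: 14507 = 79·183 + 50
83: 14507 = 83·174 + 65
89: 14507 = 89·163

89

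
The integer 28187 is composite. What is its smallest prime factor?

71

28187 is odd.
Digit sum 26, not divisible by 3.
Ends in 7: not divisible by 5.
7: 28187 = 7·4026 + 5
11: 28187 = 11·2562 + 5
13: 28187 = 13·2168 + 3
17: 28187 = 17·1658 + 1
19: 28187 = 19·1483 + 10
23: 28187 = 23·1225 + 12
29: 28187 = 29·971 + 28
31: 28187 = 31·909 + 8
37: 28187 = 37·761 + 30
41: 28187 = 41·687 + 20
43: 28187 = 43·655 + 22
47: 28187 = 47·599 + 34
53: 28187 = 53·531 + 44
59: 28187 = 59·477 + 44
61: 28187 = 61·462 + 5
67: 28187 = 67·420 + 47
71: 28187 = 71·397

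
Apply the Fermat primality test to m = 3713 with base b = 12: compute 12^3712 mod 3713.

3698

12^1 ≡ 12 (mod 3713)
12^2 ≡ 12^2 = 144 ≡ 144 (mod 3713)
12^4 ≡ 144^2 = 20736 ≡ 2171 (mod 3713)
12^8 ≡ 2171^2 = 4713241 ≡ 1444 (mod 3713)
12^16 ≡ 1444^2 = 2085136 ≡ 2143 (mod 3713)
12^32 ≡ 2143^2 = 4592449 ≡ 3181 (mod 3713)
12^64 ≡ 3181^2 = 10118761 ≡ 836 (mod 3713)
12^128 ≡ 836^2 = 698896 ≡ 852 (mod 3713)
12^256 ≡ 852^2 = 725904 ≡ 1869 (mod 3713)
12^512 ≡ 1869^2 = 3493161 ≡ 2941 (mod 3713)
12^1024 ≡ 2941^2 = 8649481 ≡ 1904 (mod 3713)
12^2048 ≡ 1904^2 = 3625216 ≡ 1328 (mod 3713)
3712 = 2048 + 1024 + 512 + 128 in binary powers of 2.
So 12^3712 ≡ 1328 · 1904 · 2941 · 852 ≡ 3698 (mod 3713).
Since 3698 ≠ 1, base 12 is a Fermat witness: 3713 is composite.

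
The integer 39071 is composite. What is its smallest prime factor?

89

39071 is odd.
Digit sum 20, not divisible by 3.
Ends in 1: not divisible by 5.
7: 39071 = 7·5581 + 4
11: 39071 = 11·3551 + 10
13: 39071 = 13·3005 + 6
17: 39071 = 17·2298 + 5
19: 39071 = 19·2056 + 7
23: 39071 = 23·1698 + 17
29: 39071 = 29·1347 + 8
31: 39071 = 31·1260 + 11
37: 39071 = 37·1055 + 36
41: 39071 = 41·952 + 39
43: 39071 = 43·908 + 27
47: 39071 = 47·831 + 14
53: 39071 = 53·737 + 10
59: 39071 = 59·662 + 13
61: 39071 = 61·640 + 31
67: 39071 = 67·583 + 10
71: 39071 = 71·550 + 21
73: 39071 = 73·535 + 16
79: 39071 = 79·494 + 45
83: 39071 = 83·470 + 61
89: 39071 = 89·439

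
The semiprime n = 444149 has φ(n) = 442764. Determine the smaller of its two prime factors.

503

φ(n) = (p−1)(q−1) = n − (p+q) + 1, so p + q = 444149 − 442764 + 1 = 1386.
p and q are the roots of t² − 1386t + 444149 = 0.
Discriminant: 1386² − 4·444149 = 1920996 − 1776596 = 144400; √144400 = 380.
q = (1386 − 380)/2 = 503, p = (1386 + 380)/2 = 883.
Check: 503 · 883 = 444149.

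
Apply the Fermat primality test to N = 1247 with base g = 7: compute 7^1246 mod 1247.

7^1 ≡ 7 (mod 1247)
7^2 ≡ 7^2 = 49 ≡ 49 (mod 1247)
7^4 ≡ 49^2 = 2401 ≡ 1154 (mod 1247)
7^8 ≡ 1154^2 = 1331716 ≡ 1167 (mod 1247)
7^16 ≡ 1167^2 = 1361889 ≡ 165 (mod 1247)
7^32 ≡ 165^2 = 27225 ≡ 1038 (mod 1247)
7^64 ≡ 1038^2 = 1077444 ≡ 36 (mod 1247)
7^128 ≡ 36^2 = 1296 ≡ 49 (mod 1247)
7^256 ≡ 49^2 = 2401 ≡ 1154 (mod 1247)
7^512 ≡ 1154^2 = 1331716 ≡ 1167 (mod 1247)
7^1024 ≡ 1167^2 = 1361889 ≡ 165 (mod 1247)
1246 = 1024 + 128 + 64 + 16 + 8 + 4 + 2 in binary powers of 2.
So 7^1246 ≡ 165 · 49 · 36 · 165 · 1167 · 1154 · 49 ≡ 552 (mod 1247).
Since 552 ≠ 1, base 7 is a Fermat witness: 1247 is composite.

552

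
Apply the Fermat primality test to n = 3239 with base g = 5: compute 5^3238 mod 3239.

2770

5^1 ≡ 5 (mod 3239)
5^2 ≡ 5^2 = 25 ≡ 25 (mod 3239)
5^4 ≡ 25^2 = 625 ≡ 625 (mod 3239)
5^8 ≡ 625^2 = 390625 ≡ 1945 (mod 3239)
5^16 ≡ 1945^2 = 3783025 ≡ 3112 (mod 3239)
5^32 ≡ 3112^2 = 9684544 ≡ 3173 (mod 3239)
5^64 ≡ 3173^2 = 10067929 ≡ 1117 (mod 3239)
5^128 ≡ 1117^2 = 1247689 ≡ 674 (mod 3239)
5^256 ≡ 674^2 = 454276 ≡ 816 (mod 3239)
5^512 ≡ 816^2 = 665856 ≡ 1861 (mod 3239)
5^1024 ≡ 1861^2 = 3463321 ≡ 830 (mod 3239)
5^2048 ≡ 830^2 = 688900 ≡ 2232 (mod 3239)
3238 = 2048 + 1024 + 128 + 32 + 4 + 2 in binary powers of 2.
So 5^3238 ≡ 2232 · 830 · 674 · 3173 · 625 · 25 ≡ 2770 (mod 3239).
Since 2770 ≠ 1, base 5 is a Fermat witness: 3239 is composite.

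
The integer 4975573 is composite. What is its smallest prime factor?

43

4975573 is odd.
Digit sum 40, not divisible by 3.
Ends in 3: not divisible by 5.
7: 4975573 = 7·710796 + 1
11: 4975573 = 11·452324 + 9
13: 4975573 = 13·382736 + 5
17: 4975573 = 17·292680 + 13
19: 4975573 = 19·261872 + 5
23: 4975573 = 23·216329 + 6
29: 4975573 = 29·171571 + 14
31: 4975573 = 31·160502 + 11
37: 4975573 = 37·134474 + 35
41: 4975573 = 41·121355 + 18
43: 4975573 = 43·115711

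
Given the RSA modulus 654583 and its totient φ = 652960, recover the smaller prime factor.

φ(n) = (p−1)(q−1) = n − (p+q) + 1, so p + q = 654583 − 652960 + 1 = 1624.
p and q are the roots of t² − 1624t + 654583 = 0.
Discriminant: 1624² − 4·654583 = 2637376 − 2618332 = 19044; √19044 = 138.
q = (1624 − 138)/2 = 743, p = (1624 + 138)/2 = 881.
Check: 743 · 881 = 654583.

743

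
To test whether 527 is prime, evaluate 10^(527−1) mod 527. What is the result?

382

10^1 ≡ 10 (mod 527)
10^2 ≡ 10^2 = 100 ≡ 100 (mod 527)
10^4 ≡ 100^2 = 10000 ≡ 514 (mod 527)
10^8 ≡ 514^2 = 264196 ≡ 169 (mod 527)
10^16 ≡ 169^2 = 28561 ≡ 103 (mod 527)
10^32 ≡ 103^2 = 10609 ≡ 69 (mod 527)
10^64 ≡ 69^2 = 4761 ≡ 18 (mod 527)
10^128 ≡ 18^2 = 324 ≡ 324 (mod 527)
10^256 ≡ 324^2 = 104976 ≡ 103 (mod 527)
10^512 ≡ 103^2 = 10609 ≡ 69 (mod 527)
526 = 512 + 8 + 4 + 2 in binary powers of 2.
So 10^526 ≡ 69 · 169 · 514 · 100 ≡ 382 (mod 527).
Since 382 ≠ 1, base 10 is a Fermat witness: 527 is composite.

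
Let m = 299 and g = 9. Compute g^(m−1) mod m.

9

9^1 ≡ 9 (mod 299)
9^2 ≡ 9^2 = 81 ≡ 81 (mod 299)
9^4 ≡ 81^2 = 6561 ≡ 282 (mod 299)
9^8 ≡ 282^2 = 79524 ≡ 289 (mod 299)
9^16 ≡ 289^2 = 83521 ≡ 100 (mod 299)
9^32 ≡ 100^2 = 10000 ≡ 133 (mod 299)
9^64 ≡ 133^2 = 17689 ≡ 48 (mod 299)
9^128 ≡ 48^2 = 2304 ≡ 211 (mod 299)
9^256 ≡ 211^2 = 44521 ≡ 269 (mod 299)
298 = 256 + 32 + 8 + 2 in binary powers of 2.
So 9^298 ≡ 269 · 133 · 289 · 81 ≡ 9 (mod 299).
Since 9 ≠ 1, base 9 is a Fermat witness: 299 is composite.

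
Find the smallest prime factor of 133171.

133171 is odd.
Digit sum 16, not divisible by 3.
Ends in 1: not divisible by 5.
7: 133171 = 7·19024 + 3
11: 133171 = 11·12106 + 5
13: 133171 = 13·10243 + 12
17: 133171 = 17·7833 + 10
19: 133171 = 19·7009

19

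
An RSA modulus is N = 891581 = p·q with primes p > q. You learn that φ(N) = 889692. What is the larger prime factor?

983

φ(n) = (p−1)(q−1) = n − (p+q) + 1, so p + q = 891581 − 889692 + 1 = 1890.
p and q are the roots of t² − 1890t + 891581 = 0.
Discriminant: 1890² − 4·891581 = 3572100 − 3566324 = 5776; √5776 = 76.
q = (1890 − 76)/2 = 907, p = (1890 + 76)/2 = 983.
Check: 907 · 983 = 891581.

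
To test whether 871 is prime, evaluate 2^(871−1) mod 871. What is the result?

545

2^1 ≡ 2 (mod 871)
2^2 ≡ 2^2 = 4 ≡ 4 (mod 871)
2^4 ≡ 4^2 = 16 ≡ 16 (mod 871)
2^8 ≡ 16^2 = 256 ≡ 256 (mod 871)
2^16 ≡ 256^2 = 65536 ≡ 211 (mod 871)
2^32 ≡ 211^2 = 44521 ≡ 100 (mod 871)
2^64 ≡ 100^2 = 10000 ≡ 419 (mod 871)
2^128 ≡ 419^2 = 175561 ≡ 490 (mod 871)
2^256 ≡ 490^2 = 240100 ≡ 575 (mod 871)
2^512 ≡ 575^2 = 330625 ≡ 516 (mod 871)
870 = 512 + 256 + 64 + 32 + 4 + 2 in binary powers of 2.
So 2^870 ≡ 516 · 575 · 419 · 100 · 16 · 4 ≡ 545 (mod 871).
Since 545 ≠ 1, base 2 is a Fermat witness: 871 is composite.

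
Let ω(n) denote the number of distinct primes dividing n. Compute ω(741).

3

741 = 3 · 247
247 = 13 · 19
741 = 3 · 13 · 19, which has 3 distinct prime factors.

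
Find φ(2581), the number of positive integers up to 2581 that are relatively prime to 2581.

2464

Factor: 2581 = 29 · 89.
φ(2581) = (29−1) · (89−1) = 28 · 88 = 2464.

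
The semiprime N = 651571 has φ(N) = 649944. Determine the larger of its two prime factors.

φ(n) = (p−1)(q−1) = n − (p+q) + 1, so p + q = 651571 − 649944 + 1 = 1628.
p and q are the roots of t² − 1628t + 651571 = 0.
Discriminant: 1628² − 4·651571 = 2650384 − 2606284 = 44100; √44100 = 210.
q = (1628 − 210)/2 = 709, p = (1628 + 210)/2 = 919.
Check: 709 · 919 = 651571.

919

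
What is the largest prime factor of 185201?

73

185201 = 43 · 4307
4307 = 59 · 73
73 is prime.
So 185201 = 43 · 59 · 73; the largest prime factor is 73.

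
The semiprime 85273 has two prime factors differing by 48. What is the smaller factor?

269

Since p = q + 48, we have 85273 = q(q + 48), so q² + 48q − 85273 = 0.
Discriminant: 48² + 4·85273 = 2304 + 341092 = 343396; √343396 = 586.
q = (−48 + 586)/2 = 269, and p = q + 48 = 317.
Check: 269 · 317 = 85273.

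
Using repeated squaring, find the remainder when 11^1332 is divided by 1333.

78

11^1 ≡ 11 (mod 1333)
11^2 ≡ 11^2 = 121 ≡ 121 (mod 1333)
11^4 ≡ 121^2 = 14641 ≡ 1311 (mod 1333)
11^8 ≡ 1311^2 = 1718721 ≡ 484 (mod 1333)
11^16 ≡ 484^2 = 234256 ≡ 981 (mod 1333)
11^32 ≡ 981^2 = 962361 ≡ 1268 (mod 1333)
11^64 ≡ 1268^2 = 1607824 ≡ 226 (mod 1333)
11^128 ≡ 226^2 = 51076 ≡ 422 (mod 1333)
11^256 ≡ 422^2 = 178084 ≡ 795 (mod 1333)
11^512 ≡ 795^2 = 632025 ≡ 183 (mod 1333)
11^1024 ≡ 183^2 = 33489 ≡ 164 (mod 1333)
1332 = 1024 + 256 + 32 + 16 + 4 in binary powers of 2.
So 11^1332 ≡ 164 · 795 · 1268 · 981 · 1311 ≡ 78 (mod 1333).
Since 78 ≠ 1, base 11 is a Fermat witness: 1333 is composite.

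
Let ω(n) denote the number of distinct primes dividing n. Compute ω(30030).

6

30030 = 2 · 15015
15015 = 3 · 5005
5005 = 5 · 1001
1001 = 7 · 143
143 = 11 · 13
30030 = 2 · 3 · 5 · 7 · 11 · 13, which has 6 distinct prime factors.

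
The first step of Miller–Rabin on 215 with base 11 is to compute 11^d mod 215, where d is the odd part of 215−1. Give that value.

121

215 − 1 = 214 = 2^1 · 107, so d = 107.
11^1 ≡ 11 (mod 215)
11^2 ≡ 11^2 = 121 ≡ 121 (mod 215)
11^4 ≡ 121^2 = 14641 ≡ 21 (mod 215)
11^8 ≡ 21^2 = 441 ≡ 11 (mod 215)
11^16 ≡ 11^2 = 121 ≡ 121 (mod 215)
11^32 ≡ 121^2 = 14641 ≡ 21 (mod 215)
11^64 ≡ 21^2 = 441 ≡ 11 (mod 215)
107 = 64 + 32 + 8 + 2 + 1 in binary powers of 2.
So 11^107 ≡ 11 · 21 · 11 · 121 · 11 ≡ 121 (mod 215).
Squaring chain: 121; never reaches −1, so base 11 is a Miller–Rabin witness that 215 is composite.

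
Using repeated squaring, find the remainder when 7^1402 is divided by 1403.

351

7^1 ≡ 7 (mod 1403)
7^2 ≡ 7^2 = 49 ≡ 49 (mod 1403)
7^4 ≡ 49^2 = 2401 ≡ 998 (mod 1403)
7^8 ≡ 998^2 = 996004 ≡ 1277 (mod 1403)
7^16 ≡ 1277^2 = 1630729 ≡ 443 (mod 1403)
7^32 ≡ 443^2 = 196249 ≡ 1232 (mod 1403)
7^64 ≡ 1232^2 = 1517824 ≡ 1181 (mod 1403)
7^128 ≡ 1181^2 = 1394761 ≡ 179 (mod 1403)
7^256 ≡ 179^2 = 32041 ≡ 1175 (mod 1403)
7^512 ≡ 1175^2 = 1380625 ≡ 73 (mod 1403)
7^1024 ≡ 73^2 = 5329 ≡ 1120 (mod 1403)
1402 = 1024 + 256 + 64 + 32 + 16 + 8 + 2 in binary powers of 2.
So 7^1402 ≡ 1120 · 1175 · 1181 · 1232 · 443 · 1277 · 49 ≡ 351 (mod 1403).
Since 351 ≠ 1, base 7 is a Fermat witness: 1403 is composite.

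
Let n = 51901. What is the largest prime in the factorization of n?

51901 = 17 · 3053
3053 = 43 · 71
71 is prime.
So 51901 = 17 · 43 · 71; the largest prime factor is 71.

71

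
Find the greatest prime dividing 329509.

97

329509 = 43 · 7663
7663 = 79 · 97
97 is prime.
So 329509 = 43 · 79 · 97; the largest prime factor is 97.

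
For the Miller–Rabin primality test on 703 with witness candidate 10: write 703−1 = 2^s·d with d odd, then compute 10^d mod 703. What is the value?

703 − 1 = 702 = 2^1 · 351, so d = 351.
10^1 ≡ 10 (mod 703)
10^2 ≡ 10^2 = 100 ≡ 100 (mod 703)
10^4 ≡ 100^2 = 10000 ≡ 158 (mod 703)
10^8 ≡ 158^2 = 24964 ≡ 359 (mod 703)
10^16 ≡ 359^2 = 128881 ≡ 232 (mod 703)
10^32 ≡ 232^2 = 53824 ≡ 396 (mod 703)
10^64 ≡ 396^2 = 156816 ≡ 47 (mod 703)
10^128 ≡ 47^2 = 2209 ≡ 100 (mod 703)
10^256 ≡ 100^2 = 10000 ≡ 158 (mod 703)
351 = 256 + 64 + 16 + 8 + 4 + 2 + 1 in binary powers of 2.
So 10^351 ≡ 158 · 47 · 232 · 359 · 158 · 100 · 10 ≡ 75 (mod 703).
Squaring chain: 75; never reaches −1, so base 10 is a Miller–Rabin witness that 703 is composite.

75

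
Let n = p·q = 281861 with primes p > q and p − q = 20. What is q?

521

Since p = q + 20, we have 281861 = q(q + 20), so q² + 20q − 281861 = 0.
Discriminant: 20² + 4·281861 = 400 + 1127444 = 1127844; √1127844 = 1062.
q = (−20 + 1062)/2 = 521, and p = q + 20 = 541.
Check: 521 · 541 = 281861.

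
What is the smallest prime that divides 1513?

1513 is odd.
Digit sum 10, not divisible by 3.
Ends in 3: not divisible by 5.
7: 1513 = 7·216 + 1
11: 1513 = 11·137 + 6
13: 1513 = 13·116 + 5
17: 1513 = 17·89

17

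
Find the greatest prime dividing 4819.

79

4819 = 61 · 79
79 is prime.
So 4819 = 61 · 79; the largest prime factor is 79.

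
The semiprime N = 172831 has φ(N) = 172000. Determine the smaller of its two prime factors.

φ(n) = (p−1)(q−1) = n − (p+q) + 1, so p + q = 172831 − 172000 + 1 = 832.
p and q are the roots of t² − 832t + 172831 = 0.
Discriminant: 832² − 4·172831 = 692224 − 691324 = 900; √900 = 30.
q = (832 − 30)/2 = 401, p = (832 + 30)/2 = 431.
Check: 401 · 431 = 172831.

401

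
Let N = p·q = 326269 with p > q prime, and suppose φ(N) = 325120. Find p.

φ(n) = (p−1)(q−1) = n − (p+q) + 1, so p + q = 326269 − 325120 + 1 = 1150.
p and q are the roots of t² − 1150t + 326269 = 0.
Discriminant: 1150² − 4·326269 = 1322500 − 1305076 = 17424; √17424 = 132.
q = (1150 − 132)/2 = 509, p = (1150 + 132)/2 = 641.
Check: 509 · 641 = 326269.

641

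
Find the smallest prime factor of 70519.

70519 is odd.
Digit sum 22, not divisible by 3.
Ends in 9: not divisible by 5.
7: 70519 = 7·10074 + 1
11: 70519 = 11·6410 + 9
13: 70519 = 13·5424 + 7
17: 70519 = 17·4148 + 3
19: 70519 = 19·3711 + 10
23: 70519 = 23·3066 + 1
29: 70519 = 29·2431 + 20
31: 70519 = 31·2274 + 25
37: 70519 = 37·1905 + 34
41: 70519 = 41·1719 + 40
43: 70519 = 43·1639 + 42
47: 70519 = 47·1500 + 19
53: 70519 = 53·1330 + 29
59: 70519 = 59·1195 + 14
61: 70519 = 61·1156 + 3
67: 70519 = 67·1052 + 35
71: 70519 = 71·993 + 16
73: 70519 = 73·966 + 1
79: 70519 = 79·892 + 51
83: 70519 = 83·849 + 52
89: 70519 = 89·792 + 31
97: 70519 = 97·727

97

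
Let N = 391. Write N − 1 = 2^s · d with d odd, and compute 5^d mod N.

391 − 1 = 390 = 2^1 · 195, so d = 195.
5^1 ≡ 5 (mod 391)
5^2 ≡ 5^2 = 25 ≡ 25 (mod 391)
5^4 ≡ 25^2 = 625 ≡ 234 (mod 391)
5^8 ≡ 234^2 = 54756 ≡ 16 (mod 391)
5^16 ≡ 16^2 = 256 ≡ 256 (mod 391)
5^32 ≡ 256^2 = 65536 ≡ 239 (mod 391)
5^64 ≡ 239^2 = 57121 ≡ 35 (mod 391)
5^128 ≡ 35^2 = 1225 ≡ 52 (mod 391)
195 = 128 + 64 + 2 + 1 in binary powers of 2.
So 5^195 ≡ 52 · 35 · 25 · 5 ≡ 329 (mod 391).
Squaring chain: 329; never reaches −1, so base 5 is a Miller–Rabin witness that 391 is composite.

329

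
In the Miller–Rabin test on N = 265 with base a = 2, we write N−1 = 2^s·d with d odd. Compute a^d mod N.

265 − 1 = 264 = 2^3 · 33, so d = 33.
2^1 ≡ 2 (mod 265)
2^2 ≡ 2^2 = 4 ≡ 4 (mod 265)
2^4 ≡ 4^2 = 16 ≡ 16 (mod 265)
2^8 ≡ 16^2 = 256 ≡ 256 (mod 265)
2^16 ≡ 256^2 = 65536 ≡ 81 (mod 265)
2^32 ≡ 81^2 = 6561 ≡ 201 (mod 265)
33 = 32 + 1 in binary powers of 2.
So 2^33 ≡ 201 · 2 ≡ 137 (mod 265).
Squaring chain: 137 → 219 → 261; never reaches −1, so base 2 is a Miller–Rabin witness that 265 is composite.

137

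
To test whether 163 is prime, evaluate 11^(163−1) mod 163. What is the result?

1

11^1 ≡ 11 (mod 163)
11^2 ≡ 11^2 = 121 ≡ 121 (mod 163)
11^4 ≡ 121^2 = 14641 ≡ 134 (mod 163)
11^8 ≡ 134^2 = 17956 ≡ 26 (mod 163)
11^16 ≡ 26^2 = 676 ≡ 24 (mod 163)
11^32 ≡ 24^2 = 576 ≡ 87 (mod 163)
11^64 ≡ 87^2 = 7569 ≡ 71 (mod 163)
11^128 ≡ 71^2 = 5041 ≡ 151 (mod 163)
162 = 128 + 32 + 2 in binary powers of 2.
So 11^162 ≡ 151 · 87 · 121 ≡ 1 (mod 163).
Since the result is 1, base 11 gives no evidence that 163 is composite.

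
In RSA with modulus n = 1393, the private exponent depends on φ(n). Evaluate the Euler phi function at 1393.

Factor: 1393 = 7 · 199.
φ(1393) = (7−1) · (199−1) = 6 · 198 = 1188.

1188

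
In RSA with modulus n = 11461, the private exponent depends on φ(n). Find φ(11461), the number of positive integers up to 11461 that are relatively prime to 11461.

11232

Factor: 11461 = 73 · 157.
φ(11461) = (73−1) · (157−1) = 72 · 156 = 11232.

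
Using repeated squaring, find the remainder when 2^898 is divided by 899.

2^1 ≡ 2 (mod 899)
2^2 ≡ 2^2 = 4 ≡ 4 (mod 899)
2^4 ≡ 4^2 = 16 ≡ 16 (mod 899)
2^8 ≡ 16^2 = 256 ≡ 256 (mod 899)
2^16 ≡ 256^2 = 65536 ≡ 808 (mod 899)
2^32 ≡ 808^2 = 652864 ≡ 190 (mod 899)
2^64 ≡ 190^2 = 36100 ≡ 140 (mod 899)
2^128 ≡ 140^2 = 19600 ≡ 721 (mod 899)
2^256 ≡ 721^2 = 519841 ≡ 219 (mod 899)
2^512 ≡ 219^2 = 47961 ≡ 314 (mod 899)
898 = 512 + 256 + 128 + 2 in binary powers of 2.
So 2^898 ≡ 314 · 219 · 721 · 4 ≡ 845 (mod 899).
Since 845 ≠ 1, base 2 is a Fermat witness: 899 is composite.

845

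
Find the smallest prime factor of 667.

23

667 is odd.
Digit sum 19, not divisible by 3.
Ends in 7: not divisible by 5.
7: 667 = 7·95 + 2
11: 667 = 11·60 + 7
13: 667 = 13·51 + 4
17: 667 = 17·39 + 4
19: 667 = 19·35 + 2
23: 667 = 23·29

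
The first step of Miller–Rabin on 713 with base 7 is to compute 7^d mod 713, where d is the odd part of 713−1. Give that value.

536

713 − 1 = 712 = 2^3 · 89, so d = 89.
7^1 ≡ 7 (mod 713)
7^2 ≡ 7^2 = 49 ≡ 49 (mod 713)
7^4 ≡ 49^2 = 2401 ≡ 262 (mod 713)
7^8 ≡ 262^2 = 68644 ≡ 196 (mod 713)
7^16 ≡ 196^2 = 38416 ≡ 627 (mod 713)
7^32 ≡ 627^2 = 393129 ≡ 266 (mod 713)
7^64 ≡ 266^2 = 70756 ≡ 169 (mod 713)
89 = 64 + 16 + 8 + 1 in binary powers of 2.
So 7^89 ≡ 169 · 627 · 196 · 7 ≡ 536 (mod 713).
Squaring chain: 536 → 670 → 423; never reaches −1, so base 7 is a Miller–Rabin witness that 713 is composite.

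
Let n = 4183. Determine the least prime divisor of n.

47

4183 is odd.
Digit sum 16, not divisible by 3.
Ends in 3: not divisible by 5.
7: 4183 = 7·597 + 4
11: 4183 = 11·380 + 3
13: 4183 = 13·321 + 10
17: 4183 = 17·246 + 1
19: 4183 = 19·220 + 3
23: 4183 = 23·181 + 20
29: 4183 = 29·144 + 7
31: 4183 = 31·134 + 29
37: 4183 = 37·113 + 2
41: 4183 = 41·102 + 1
43: 4183 = 43·97 + 12
47: 4183 = 47·89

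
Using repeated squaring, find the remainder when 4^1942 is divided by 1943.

864

4^1 ≡ 4 (mod 1943)
4^2 ≡ 4^2 = 16 ≡ 16 (mod 1943)
4^4 ≡ 16^2 = 256 ≡ 256 (mod 1943)
4^8 ≡ 256^2 = 65536 ≡ 1417 (mod 1943)
4^16 ≡ 1417^2 = 2007889 ≡ 770 (mod 1943)
4^32 ≡ 770^2 = 592900 ≡ 285 (mod 1943)
4^64 ≡ 285^2 = 81225 ≡ 1562 (mod 1943)
4^128 ≡ 1562^2 = 2439844 ≡ 1379 (mod 1943)
4^256 ≡ 1379^2 = 1901641 ≡ 1387 (mod 1943)
4^512 ≡ 1387^2 = 1923769 ≡ 199 (mod 1943)
4^1024 ≡ 199^2 = 39601 ≡ 741 (mod 1943)
1942 = 1024 + 512 + 256 + 128 + 16 + 4 + 2 in binary powers of 2.
So 4^1942 ≡ 741 · 199 · 1387 · 1379 · 770 · 256 · 16 ≡ 864 (mod 1943).
Since 864 ≠ 1, base 4 is a Fermat witness: 1943 is composite.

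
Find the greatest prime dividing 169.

169 = 13 · 13
13 = 13 · 1
So 169 = 13^2; the largest prime factor is 13.

13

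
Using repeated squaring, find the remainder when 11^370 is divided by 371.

11^1 ≡ 11 (mod 371)
11^2 ≡ 11^2 = 121 ≡ 121 (mod 371)
11^4 ≡ 121^2 = 14641 ≡ 172 (mod 371)
11^8 ≡ 172^2 = 29584 ≡ 275 (mod 371)
11^16 ≡ 275^2 = 75625 ≡ 312 (mod 371)
11^32 ≡ 312^2 = 97344 ≡ 142 (mod 371)
11^64 ≡ 142^2 = 20164 ≡ 130 (mod 371)
11^128 ≡ 130^2 = 16900 ≡ 205 (mod 371)
11^256 ≡ 205^2 = 42025 ≡ 102 (mod 371)
370 = 256 + 64 + 32 + 16 + 2 in binary powers of 2.
So 11^370 ≡ 102 · 130 · 142 · 312 · 121 ≡ 354 (mod 371).
Since 354 ≠ 1, base 11 is a Fermat witness: 371 is composite.

354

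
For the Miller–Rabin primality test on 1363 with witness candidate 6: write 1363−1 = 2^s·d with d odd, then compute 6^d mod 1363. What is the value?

486

1363 − 1 = 1362 = 2^1 · 681, so d = 681.
6^1 ≡ 6 (mod 1363)
6^2 ≡ 6^2 = 36 ≡ 36 (mod 1363)
6^4 ≡ 36^2 = 1296 ≡ 1296 (mod 1363)
6^8 ≡ 1296^2 = 1679616 ≡ 400 (mod 1363)
6^16 ≡ 400^2 = 160000 ≡ 529 (mod 1363)
6^32 ≡ 529^2 = 279841 ≡ 426 (mod 1363)
6^64 ≡ 426^2 = 181476 ≡ 197 (mod 1363)
6^128 ≡ 197^2 = 38809 ≡ 645 (mod 1363)
6^256 ≡ 645^2 = 416025 ≡ 310 (mod 1363)
6^512 ≡ 310^2 = 96100 ≡ 690 (mod 1363)
681 = 512 + 128 + 32 + 8 + 1 in binary powers of 2.
So 6^681 ≡ 690 · 645 · 426 · 400 · 6 ≡ 486 (mod 1363).
Squaring chain: 486; never reaches −1, so base 6 is a Miller–Rabin witness that 1363 is composite.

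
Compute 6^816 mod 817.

6^1 ≡ 6 (mod 817)
6^2 ≡ 6^2 = 36 ≡ 36 (mod 817)
6^4 ≡ 36^2 = 1296 ≡ 479 (mod 817)
6^8 ≡ 479^2 = 229441 ≡ 681 (mod 817)
6^16 ≡ 681^2 = 463761 ≡ 522 (mod 817)
6^32 ≡ 522^2 = 272484 ≡ 423 (mod 817)
6^64 ≡ 423^2 = 178929 ≡ 6 (mod 817)
6^128 ≡ 6^2 = 36 ≡ 36 (mod 817)
6^256 ≡ 36^2 = 1296 ≡ 479 (mod 817)
6^512 ≡ 479^2 = 229441 ≡ 681 (mod 817)
816 = 512 + 256 + 32 + 16 in binary powers of 2.
So 6^816 ≡ 681 · 479 · 423 · 522 ≡ 87 (mod 817).
Since 87 ≠ 1, base 6 is a Fermat witness: 817 is composite.

87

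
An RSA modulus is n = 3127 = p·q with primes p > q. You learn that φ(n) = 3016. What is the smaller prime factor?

53

φ(n) = (p−1)(q−1) = n − (p+q) + 1, so p + q = 3127 − 3016 + 1 = 112.
p and q are the roots of t² − 112t + 3127 = 0.
Discriminant: 112² − 4·3127 = 12544 − 12508 = 36; √36 = 6.
q = (112 − 6)/2 = 53, p = (112 + 6)/2 = 59.
Check: 53 · 59 = 3127.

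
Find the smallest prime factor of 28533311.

89

28533311 is odd.
Digit sum 26, not divisible by 3.
Ends in 1: not divisible by 5.
7: 28533311 = 7·4076187 + 2
11: 28533311 = 11·2593937 + 4
13: 28533311 = 13·2194870 + 1
17: 28533311 = 17·1678430 + 1
19: 28533311 = 19·1501753 + 4
23: 28533311 = 23·1240578 + 17
29: 28533311 = 29·983907 + 8
31: 28533311 = 31·920429 + 12
37: 28533311 = 37·771170 + 21
41: 28533311 = 41·695934 + 17
43: 28533311 = 43·663565 + 16
47: 28533311 = 47·607091 + 34
53: 28533311 = 53·538364 + 19
59: 28533311 = 59·483615 + 26
61: 28533311 = 61·467759 + 12
67: 28533311 = 67·425870 + 21
71: 28533311 = 71·401877 + 44
73: 28533311 = 73·390867 + 20
79: 28533311 = 79·361181 + 12
83: 28533311 = 83·343774 + 69
89: 28533311 = 89·320599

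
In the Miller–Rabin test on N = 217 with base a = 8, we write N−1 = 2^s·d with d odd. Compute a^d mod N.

217 − 1 = 216 = 2^3 · 27, so d = 27.
8^1 ≡ 8 (mod 217)
8^2 ≡ 8^2 = 64 ≡ 64 (mod 217)
8^4 ≡ 64^2 = 4096 ≡ 190 (mod 217)
8^8 ≡ 190^2 = 36100 ≡ 78 (mod 217)
8^16 ≡ 78^2 = 6084 ≡ 8 (mod 217)
27 = 16 + 8 + 2 + 1 in binary powers of 2.
So 8^27 ≡ 8 · 78 · 64 · 8 ≡ 64 (mod 217).
Squaring chain: 64 → 190 → 78; never reaches −1, so base 8 is a Miller–Rabin witness that 217 is composite.

64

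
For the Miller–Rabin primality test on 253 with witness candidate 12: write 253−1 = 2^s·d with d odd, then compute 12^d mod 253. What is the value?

100

253 − 1 = 252 = 2^2 · 63, so d = 63.
12^1 ≡ 12 (mod 253)
12^2 ≡ 12^2 = 144 ≡ 144 (mod 253)
12^4 ≡ 144^2 = 20736 ≡ 243 (mod 253)
12^8 ≡ 243^2 = 59049 ≡ 100 (mod 253)
12^16 ≡ 100^2 = 10000 ≡ 133 (mod 253)
12^32 ≡ 133^2 = 17689 ≡ 232 (mod 253)
63 = 32 + 16 + 8 + 4 + 2 + 1 in binary powers of 2.
So 12^63 ≡ 232 · 133 · 100 · 243 · 144 · 12 ≡ 100 (mod 253).
Squaring chain: 100 → 133; never reaches −1, so base 12 is a Miller–Rabin witness that 253 is composite.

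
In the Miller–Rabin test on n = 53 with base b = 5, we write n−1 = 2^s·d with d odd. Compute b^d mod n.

23

53 − 1 = 52 = 2^2 · 13, so d = 13.
5^1 ≡ 5 (mod 53)
5^2 ≡ 5^2 = 25 ≡ 25 (mod 53)
5^4 ≡ 25^2 = 625 ≡ 42 (mod 53)
5^8 ≡ 42^2 = 1764 ≡ 15 (mod 53)
13 = 8 + 4 + 1 in binary powers of 2.
So 5^13 ≡ 15 · 42 · 5 ≡ 23 (mod 53).
Squaring chain: 23 → 52; reaches −1, so base 5 does not prove 53 composite.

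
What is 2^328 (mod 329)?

2^1 ≡ 2 (mod 329)
2^2 ≡ 2^2 = 4 ≡ 4 (mod 329)
2^4 ≡ 4^2 = 16 ≡ 16 (mod 329)
2^8 ≡ 16^2 = 256 ≡ 256 (mod 329)
2^16 ≡ 256^2 = 65536 ≡ 65 (mod 329)
2^32 ≡ 65^2 = 4225 ≡ 277 (mod 329)
2^64 ≡ 277^2 = 76729 ≡ 72 (mod 329)
2^128 ≡ 72^2 = 5184 ≡ 249 (mod 329)
2^256 ≡ 249^2 = 62001 ≡ 149 (mod 329)
328 = 256 + 64 + 8 in binary powers of 2.
So 2^328 ≡ 149 · 72 · 256 ≡ 205 (mod 329).
Since 205 ≠ 1, base 2 is a Fermat witness: 329 is composite.

205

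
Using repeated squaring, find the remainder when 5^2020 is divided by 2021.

883

5^1 ≡ 5 (mod 2021)
5^2 ≡ 5^2 = 25 ≡ 25 (mod 2021)
5^4 ≡ 25^2 = 625 ≡ 625 (mod 2021)
5^8 ≡ 625^2 = 390625 ≡ 572 (mod 2021)
5^16 ≡ 572^2 = 327184 ≡ 1803 (mod 2021)
5^32 ≡ 1803^2 = 3250809 ≡ 1041 (mod 2021)
5^64 ≡ 1041^2 = 1083681 ≡ 425 (mod 2021)
5^128 ≡ 425^2 = 180625 ≡ 756 (mod 2021)
5^256 ≡ 756^2 = 571536 ≡ 1614 (mod 2021)
5^512 ≡ 1614^2 = 2604996 ≡ 1948 (mod 2021)
5^1024 ≡ 1948^2 = 3794704 ≡ 1287 (mod 2021)
2020 = 1024 + 512 + 256 + 128 + 64 + 32 + 4 in binary powers of 2.
So 5^2020 ≡ 1287 · 1948 · 1614 · 756 · 425 · 1041 · 625 ≡ 883 (mod 2021).
Since 883 ≠ 1, base 5 is a Fermat witness: 2021 is composite.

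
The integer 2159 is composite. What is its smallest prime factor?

17

2159 is odd.
Digit sum 17, not divisible by 3.
Ends in 9: not divisible by 5.
7: 2159 = 7·308 + 3
11: 2159 = 11·196 + 3
13: 2159 = 13·166 + 1
17: 2159 = 17·127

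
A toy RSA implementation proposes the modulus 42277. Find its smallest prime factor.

67

42277 is odd.
Digit sum 22, not divisible by 3.
Ends in 7: not divisible by 5.
7: 42277 = 7·6039 + 4
11: 42277 = 11·3843 + 4
13: 42277 = 13·3252 + 1
17: 42277 = 17·2486 + 15
19: 42277 = 19·2225 + 2
23: 42277 = 23·1838 + 3
29: 42277 = 29·1457 + 24
31: 42277 = 31·1363 + 24
37: 42277 = 37·1142 + 23
41: 42277 = 41·1031 + 6
43: 42277 = 43·983 + 8
47: 42277 = 47·899 + 24
53: 42277 = 53·797 + 36
59: 42277 = 59·716 + 33
61: 42277 = 61·693 + 4
67: 42277 = 67·631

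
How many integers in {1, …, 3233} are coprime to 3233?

3120

Factor: 3233 = 53 · 61.
φ(3233) = (53−1) · (61−1) = 52 · 60 = 3120.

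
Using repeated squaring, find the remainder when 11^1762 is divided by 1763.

1392

11^1 ≡ 11 (mod 1763)
11^2 ≡ 11^2 = 121 ≡ 121 (mod 1763)
11^4 ≡ 121^2 = 14641 ≡ 537 (mod 1763)
11^8 ≡ 537^2 = 288369 ≡ 1000 (mod 1763)
11^16 ≡ 1000^2 = 1000000 ≡ 379 (mod 1763)
11^32 ≡ 379^2 = 143641 ≡ 838 (mod 1763)
11^64 ≡ 838^2 = 702244 ≡ 570 (mod 1763)
11^128 ≡ 570^2 = 324900 ≡ 508 (mod 1763)
11^256 ≡ 508^2 = 258064 ≡ 666 (mod 1763)
11^512 ≡ 666^2 = 443556 ≡ 1043 (mod 1763)
11^1024 ≡ 1043^2 = 1087849 ≡ 78 (mod 1763)
1762 = 1024 + 512 + 128 + 64 + 32 + 2 in binary powers of 2.
So 11^1762 ≡ 78 · 1043 · 508 · 570 · 838 · 121 ≡ 1392 (mod 1763).
Since 1392 ≠ 1, base 11 is a Fermat witness: 1763 is composite.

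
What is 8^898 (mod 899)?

8^1 ≡ 8 (mod 899)
8^2 ≡ 8^2 = 64 ≡ 64 (mod 899)
8^4 ≡ 64^2 = 4096 ≡ 500 (mod 899)
8^8 ≡ 500^2 = 250000 ≡ 78 (mod 899)
8^16 ≡ 78^2 = 6084 ≡ 690 (mod 899)
8^32 ≡ 690^2 = 476100 ≡ 529 (mod 899)
8^64 ≡ 529^2 = 279841 ≡ 252 (mod 899)
8^128 ≡ 252^2 = 63504 ≡ 574 (mod 899)
8^256 ≡ 574^2 = 329476 ≡ 442 (mod 899)
8^512 ≡ 442^2 = 195364 ≡ 281 (mod 899)
898 = 512 + 256 + 128 + 2 in binary powers of 2.
So 8^898 ≡ 281 · 442 · 574 · 64 ≡ 760 (mod 899).
Since 760 ≠ 1, base 8 is a Fermat witness: 899 is composite.

760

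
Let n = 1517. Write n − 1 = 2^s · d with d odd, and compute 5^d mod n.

1517 − 1 = 1516 = 2^2 · 379, so d = 379.
5^1 ≡ 5 (mod 1517)
5^2 ≡ 5^2 = 25 ≡ 25 (mod 1517)
5^4 ≡ 25^2 = 625 ≡ 625 (mod 1517)
5^8 ≡ 625^2 = 390625 ≡ 756 (mod 1517)
5^16 ≡ 756^2 = 571536 ≡ 1144 (mod 1517)
5^32 ≡ 1144^2 = 1308736 ≡ 1082 (mod 1517)
5^64 ≡ 1082^2 = 1170724 ≡ 1117 (mod 1517)
5^128 ≡ 1117^2 = 1247689 ≡ 715 (mod 1517)
5^256 ≡ 715^2 = 511225 ≡ 1513 (mod 1517)
379 = 256 + 64 + 32 + 16 + 8 + 2 + 1 in binary powers of 2.
So 5^379 ≡ 1513 · 1117 · 1082 · 1144 · 756 · 25 · 5 ≡ 402 (mod 1517).
Squaring chain: 402 → 802; never reaches −1, so base 5 is a Miller–Rabin witness that 1517 is composite.

402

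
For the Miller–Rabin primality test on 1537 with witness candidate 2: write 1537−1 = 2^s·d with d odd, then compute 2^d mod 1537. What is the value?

1537 − 1 = 1536 = 2^9 · 3, so d = 3.
2^1 ≡ 2 (mod 1537)
2^2 ≡ 2^2 = 4 ≡ 4 (mod 1537)
3 = 2 + 1 in binary powers of 2.
So 2^3 ≡ 4 · 2 ≡ 8 (mod 1537).
Squaring chain: 8 → 64 → 1022 → 861 → 487 → 471 → 513 → 342 → 152; never reaches −1, so base 2 is a Miller–Rabin witness that 1537 is composite.

8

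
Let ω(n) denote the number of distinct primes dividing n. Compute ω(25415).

4

25415 = 5 · 5083
5083 = 13 · 391
391 = 17 · 23
25415 = 5 · 13 · 17 · 23, which has 4 distinct prime factors.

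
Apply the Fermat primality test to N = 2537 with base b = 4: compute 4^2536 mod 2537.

4^1 ≡ 4 (mod 2537)
4^2 ≡ 4^2 = 16 ≡ 16 (mod 2537)
4^4 ≡ 16^2 = 256 ≡ 256 (mod 2537)
4^8 ≡ 256^2 = 65536 ≡ 2111 (mod 2537)
4^16 ≡ 2111^2 = 4456321 ≡ 1349 (mod 2537)
4^32 ≡ 1349^2 = 1819801 ≡ 772 (mod 2537)
4^64 ≡ 772^2 = 595984 ≡ 2326 (mod 2537)
4^128 ≡ 2326^2 = 5410276 ≡ 1392 (mod 2537)
4^256 ≡ 1392^2 = 1937664 ≡ 1933 (mod 2537)
4^512 ≡ 1933^2 = 3736489 ≡ 2025 (mod 2537)
4^1024 ≡ 2025^2 = 4100625 ≡ 833 (mod 2537)
4^2048 ≡ 833^2 = 693889 ≡ 1288 (mod 2537)
2536 = 2048 + 256 + 128 + 64 + 32 + 8 in binary powers of 2.
So 4^2536 ≡ 1288 · 1933 · 1392 · 2326 · 772 · 2111 ≡ 317 (mod 2537).
Since 317 ≠ 1, base 4 is a Fermat witness: 2537 is composite.

317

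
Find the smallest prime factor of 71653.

71653 is odd.
Digit sum 22, not divisible by 3.
Ends in 3: not divisible by 5.
7: 71653 = 7·10236 + 1
11: 71653 = 11·6513 + 10
13: 71653 = 13·5511 + 10
17: 71653 = 17·4214 + 15
19: 71653 = 19·3771 + 4
23: 71653 = 23·3115 + 8
29: 71653 = 29·2470 + 23
31: 71653 = 31·2311 + 12
37: 71653 = 37·1936 + 21
41: 71653 = 41·1747 + 26
43: 71653 = 43·1666 + 15
47: 71653 = 47·1524 + 25
53: 71653 = 53·1351 + 50
59: 71653 = 59·1214 + 27
61: 71653 = 61·1174 + 39
67: 71653 = 67·1069 + 30
71: 71653 = 71·1009 + 14
73: 71653 = 73·981 + 40
79: 71653 = 79·907

79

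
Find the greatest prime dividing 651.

651 = 3 · 217
217 = 7 · 31
31 is prime.
So 651 = 3 · 7 · 31; the largest prime factor is 31.

31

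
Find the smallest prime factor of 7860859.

73

7860859 is odd.
Digit sum 43, not divisible by 3.
Ends in 9: not divisible by 5.
7: 7860859 = 7·1122979 + 6
11: 7860859 = 11·714623 + 6
13: 7860859 = 13·604681 + 6
17: 7860859 = 17·462403 + 8
19: 7860859 = 19·413729 + 8
23: 7860859 = 23·341776 + 11
29: 7860859 = 29·271064 + 3
31: 7860859 = 31·253576 + 3
37: 7860859 = 37·212455 + 24
41: 7860859 = 41·191728 + 11
43: 7860859 = 43·182810 + 29
47: 7860859 = 47·167252 + 15
53: 7860859 = 53·148318 + 5
59: 7860859 = 59·133234 + 53
61: 7860859 = 61·128866 + 33
67: 7860859 = 67·117326 + 17
71: 7860859 = 71·110716 + 23
73: 7860859 = 73·107683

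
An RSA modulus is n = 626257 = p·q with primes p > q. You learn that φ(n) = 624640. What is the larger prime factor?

φ(n) = (p−1)(q−1) = n − (p+q) + 1, so p + q = 626257 − 624640 + 1 = 1618.
p and q are the roots of t² − 1618t + 626257 = 0.
Discriminant: 1618² − 4·626257 = 2617924 − 2505028 = 112896; √112896 = 336.
q = (1618 − 336)/2 = 641, p = (1618 + 336)/2 = 977.
Check: 641 · 977 = 626257.

977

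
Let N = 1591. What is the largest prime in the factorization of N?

1591 = 37 · 43
43 is prime.
So 1591 = 37 · 43; the largest prime factor is 43.

43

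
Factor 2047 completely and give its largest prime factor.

2047 = 23 · 89
89 is prime.
So 2047 = 23 · 89; the largest prime factor is 89.

89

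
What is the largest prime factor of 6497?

89

6497 = 73 · 89
89 is prime.
So 6497 = 73 · 89; the largest prime factor is 89.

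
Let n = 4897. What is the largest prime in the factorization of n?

4897 = 59 · 83
83 is prime.
So 4897 = 59 · 83; the largest prime factor is 83.

83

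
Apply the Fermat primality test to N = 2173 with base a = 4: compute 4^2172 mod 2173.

4^1 ≡ 4 (mod 2173)
4^2 ≡ 4^2 = 16 ≡ 16 (mod 2173)
4^4 ≡ 16^2 = 256 ≡ 256 (mod 2173)
4^8 ≡ 256^2 = 65536 ≡ 346 (mod 2173)
4^16 ≡ 346^2 = 119716 ≡ 201 (mod 2173)
4^32 ≡ 201^2 = 40401 ≡ 1287 (mod 2173)
4^64 ≡ 1287^2 = 1656369 ≡ 543 (mod 2173)
4^128 ≡ 543^2 = 294849 ≡ 1494 (mod 2173)
4^256 ≡ 1494^2 = 2232036 ≡ 365 (mod 2173)
4^512 ≡ 365^2 = 133225 ≡ 672 (mod 2173)
4^1024 ≡ 672^2 = 451584 ≡ 1773 (mod 2173)
4^2048 ≡ 1773^2 = 3143529 ≡ 1371 (mod 2173)
2172 = 2048 + 64 + 32 + 16 + 8 + 4 in binary powers of 2.
So 4^2172 ≡ 1371 · 543 · 1287 · 201 · 346 · 256 ≡ 1533 (mod 2173).
Since 1533 ≠ 1, base 4 is a Fermat witness: 2173 is composite.

1533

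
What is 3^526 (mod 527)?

121

3^1 ≡ 3 (mod 527)
3^2 ≡ 3^2 = 9 ≡ 9 (mod 527)
3^4 ≡ 9^2 = 81 ≡ 81 (mod 527)
3^8 ≡ 81^2 = 6561 ≡ 237 (mod 527)
3^16 ≡ 237^2 = 56169 ≡ 307 (mod 527)
3^32 ≡ 307^2 = 94249 ≡ 443 (mod 527)
3^64 ≡ 443^2 = 196249 ≡ 205 (mod 527)
3^128 ≡ 205^2 = 42025 ≡ 392 (mod 527)
3^256 ≡ 392^2 = 153664 ≡ 307 (mod 527)
3^512 ≡ 307^2 = 94249 ≡ 443 (mod 527)
526 = 512 + 8 + 4 + 2 in binary powers of 2.
So 3^526 ≡ 443 · 237 · 81 · 9 ≡ 121 (mod 527).
Since 121 ≠ 1, base 3 is a Fermat witness: 527 is composite.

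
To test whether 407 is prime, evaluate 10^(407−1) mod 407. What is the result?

232

10^1 ≡ 10 (mod 407)
10^2 ≡ 10^2 = 100 ≡ 100 (mod 407)
10^4 ≡ 100^2 = 10000 ≡ 232 (mod 407)
10^8 ≡ 232^2 = 53824 ≡ 100 (mod 407)
10^16 ≡ 100^2 = 10000 ≡ 232 (mod 407)
10^32 ≡ 232^2 = 53824 ≡ 100 (mod 407)
10^64 ≡ 100^2 = 10000 ≡ 232 (mod 407)
10^128 ≡ 232^2 = 53824 ≡ 100 (mod 407)
10^256 ≡ 100^2 = 10000 ≡ 232 (mod 407)
406 = 256 + 128 + 16 + 4 + 2 in binary powers of 2.
So 10^406 ≡ 232 · 100 · 232 · 232 · 100 ≡ 232 (mod 407).
Since 232 ≠ 1, base 10 is a Fermat witness: 407 is composite.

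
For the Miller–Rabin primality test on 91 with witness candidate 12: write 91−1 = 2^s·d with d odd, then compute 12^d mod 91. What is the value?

90

91 − 1 = 90 = 2^1 · 45, so d = 45.
12^1 ≡ 12 (mod 91)
12^2 ≡ 12^2 = 144 ≡ 53 (mod 91)
12^4 ≡ 53^2 = 2809 ≡ 79 (mod 91)
12^8 ≡ 79^2 = 6241 ≡ 53 (mod 91)
12^16 ≡ 53^2 = 2809 ≡ 79 (mod 91)
12^32 ≡ 79^2 = 6241 ≡ 53 (mod 91)
45 = 32 + 8 + 4 + 1 in binary powers of 2.
So 12^45 ≡ 53 · 53 · 79 · 12 ≡ 90 (mod 91).
Since 12^d ≡ 90 (mod 91), base 12 does not prove 91 composite.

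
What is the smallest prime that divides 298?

2

298 is even: 2 divides it.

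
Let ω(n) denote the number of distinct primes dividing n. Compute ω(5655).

5655 = 3 · 1885
1885 = 5 · 377
377 = 13 · 29
5655 = 3 · 5 · 13 · 29, which has 4 distinct prime factors.

4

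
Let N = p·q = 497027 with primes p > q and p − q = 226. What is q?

Since p = q + 226, we have 497027 = q(q + 226), so q² + 226q − 497027 = 0.
Discriminant: 226² + 4·497027 = 51076 + 1988108 = 2039184; √2039184 = 1428.
q = (−226 + 1428)/2 = 601, and p = q + 226 = 827.
Check: 601 · 827 = 497027.

601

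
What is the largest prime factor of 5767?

5767 = 73 · 79
79 is prime.
So 5767 = 73 · 79; the largest prime factor is 79.

79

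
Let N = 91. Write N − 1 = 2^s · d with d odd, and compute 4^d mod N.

91 − 1 = 90 = 2^1 · 45, so d = 45.
4^1 ≡ 4 (mod 91)
4^2 ≡ 4^2 = 16 ≡ 16 (mod 91)
4^4 ≡ 16^2 = 256 ≡ 74 (mod 91)
4^8 ≡ 74^2 = 5476 ≡ 16 (mod 91)
4^16 ≡ 16^2 = 256 ≡ 74 (mod 91)
4^32 ≡ 74^2 = 5476 ≡ 16 (mod 91)
45 = 32 + 8 + 4 + 1 in binary powers of 2.
So 4^45 ≡ 16 · 16 · 74 · 4 ≡ 64 (mod 91).
Squaring chain: 64; never reaches −1, so base 4 is a Miller–Rabin witness that 91 is composite.

64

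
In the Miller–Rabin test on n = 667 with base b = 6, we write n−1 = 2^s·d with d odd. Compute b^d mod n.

667 − 1 = 666 = 2^1 · 333, so d = 333.
6^1 ≡ 6 (mod 667)
6^2 ≡ 6^2 = 36 ≡ 36 (mod 667)
6^4 ≡ 36^2 = 1296 ≡ 629 (mod 667)
6^8 ≡ 629^2 = 395641 ≡ 110 (mod 667)
6^16 ≡ 110^2 = 12100 ≡ 94 (mod 667)
6^32 ≡ 94^2 = 8836 ≡ 165 (mod 667)
6^64 ≡ 165^2 = 27225 ≡ 545 (mod 667)
6^128 ≡ 545^2 = 297025 ≡ 210 (mod 667)
6^256 ≡ 210^2 = 44100 ≡ 78 (mod 667)
333 = 256 + 64 + 8 + 4 + 1 in binary powers of 2.
So 6^333 ≡ 78 · 545 · 110 · 629 · 6 ≡ 9 (mod 667).
Squaring chain: 9; never reaches −1, so base 6 is a Miller–Rabin witness that 667 is composite.

9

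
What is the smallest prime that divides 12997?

12997 is odd.
Digit sum 28, not divisible by 3.
Ends in 7: not divisible by 5.
7: 12997 = 7·1856 + 5
11: 12997 = 11·1181 + 6
13: 12997 = 13·999 + 10
17: 12997 = 17·764 + 9
19: 12997 = 19·684 + 1
23: 12997 = 23·565 + 2
29: 12997 = 29·448 + 5
31: 12997 = 31·419 + 8
37: 12997 = 37·351 + 10
41: 12997 = 41·317

41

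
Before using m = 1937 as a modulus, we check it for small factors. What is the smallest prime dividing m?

1937 is odd.
Digit sum 20, not divisible by 3.
Ends in 7: not divisible by 5.
7: 1937 = 7·276 + 5
11: 1937 = 11·176 + 1
13: 1937 = 13·149

13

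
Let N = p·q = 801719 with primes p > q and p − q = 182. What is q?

809

Since p = q + 182, we have 801719 = q(q + 182), so q² + 182q − 801719 = 0.
Discriminant: 182² + 4·801719 = 33124 + 3206876 = 3240000; √3240000 = 1800.
q = (−182 + 1800)/2 = 809, and p = q + 182 = 991.
Check: 809 · 991 = 801719.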